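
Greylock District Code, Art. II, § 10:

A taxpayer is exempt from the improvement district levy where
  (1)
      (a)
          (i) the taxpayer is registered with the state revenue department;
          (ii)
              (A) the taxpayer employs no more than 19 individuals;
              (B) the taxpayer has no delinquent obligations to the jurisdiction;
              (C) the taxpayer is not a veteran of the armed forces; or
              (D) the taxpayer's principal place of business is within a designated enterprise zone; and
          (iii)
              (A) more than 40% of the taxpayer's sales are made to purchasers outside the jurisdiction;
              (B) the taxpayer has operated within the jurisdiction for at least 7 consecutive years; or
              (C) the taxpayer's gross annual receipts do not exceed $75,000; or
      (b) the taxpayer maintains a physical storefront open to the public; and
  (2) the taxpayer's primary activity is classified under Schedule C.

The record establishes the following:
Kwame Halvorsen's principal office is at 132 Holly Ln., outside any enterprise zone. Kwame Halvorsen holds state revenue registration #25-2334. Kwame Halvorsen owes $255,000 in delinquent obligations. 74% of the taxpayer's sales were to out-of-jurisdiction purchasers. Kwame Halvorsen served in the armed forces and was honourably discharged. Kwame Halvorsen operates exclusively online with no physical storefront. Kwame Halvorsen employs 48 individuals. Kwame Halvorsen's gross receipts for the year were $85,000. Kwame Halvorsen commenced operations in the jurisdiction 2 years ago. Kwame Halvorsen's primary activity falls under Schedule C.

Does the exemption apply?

(i) state-registered — holds.
(A) ≤ 19 employees — not met.
(B) no delinquency — not satisfied.
(C) not (veteran) — fails.
(D) in enterprise zone — fails.
(ii): F OR F OR F OR F → false.
(A) >40% out-of-jur. sales — met.
(B) ≥ 7 yrs in jurisdiction — not satisfied.
(C) receipts ≤ $75,000 — not satisfied.
(iii): T OR F OR F → true.
(a) = T AND F AND T = false.
(b) has storefront — fails.
(1) = F OR F = false.
(2) Schedule C activity — holds.
Overall: F AND T → false.

No — not exempt.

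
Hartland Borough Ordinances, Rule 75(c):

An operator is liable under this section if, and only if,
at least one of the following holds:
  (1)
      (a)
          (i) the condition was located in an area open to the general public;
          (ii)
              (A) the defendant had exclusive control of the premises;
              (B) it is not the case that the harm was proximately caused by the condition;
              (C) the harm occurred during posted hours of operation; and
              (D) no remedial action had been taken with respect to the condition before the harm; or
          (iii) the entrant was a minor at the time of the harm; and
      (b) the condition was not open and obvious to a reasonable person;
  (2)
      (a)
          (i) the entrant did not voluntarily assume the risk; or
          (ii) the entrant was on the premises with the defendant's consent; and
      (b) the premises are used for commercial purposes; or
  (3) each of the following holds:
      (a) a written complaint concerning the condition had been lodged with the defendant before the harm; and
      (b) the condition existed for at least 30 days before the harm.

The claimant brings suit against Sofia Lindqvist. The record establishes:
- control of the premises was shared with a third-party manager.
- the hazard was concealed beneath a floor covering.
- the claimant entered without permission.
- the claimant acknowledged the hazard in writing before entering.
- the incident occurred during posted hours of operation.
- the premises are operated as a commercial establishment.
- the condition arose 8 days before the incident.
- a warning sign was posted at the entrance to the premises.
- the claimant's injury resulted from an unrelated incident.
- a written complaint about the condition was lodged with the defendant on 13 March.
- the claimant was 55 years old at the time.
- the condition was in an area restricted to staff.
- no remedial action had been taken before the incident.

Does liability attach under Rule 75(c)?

No — not liable.

(i) public area — not met.
(A) exclusive control — not met.
(B) not (proximate cause) — satisfied.
(C) during posted hours — holds.
(D) no remedial action — met.
(ii): F AND T AND T AND T → false.
(iii) entrant a minor — not met.
(a) = F OR F OR F = false.
(b) not open/obvious — met.
So (1) is not satisfied (F AND T).
(i) no assumed risk — not satisfied.
(ii) consent to enter — not satisfied.
So (a) is not satisfied (F OR F).
(b) commercial use — satisfied.
So (2) is not satisfied (F AND T).
(a) complaint lodged — holds.
(b) condition ≥30 days old — fails.
(3): T AND F → false.
Overall = F OR F OR F = false.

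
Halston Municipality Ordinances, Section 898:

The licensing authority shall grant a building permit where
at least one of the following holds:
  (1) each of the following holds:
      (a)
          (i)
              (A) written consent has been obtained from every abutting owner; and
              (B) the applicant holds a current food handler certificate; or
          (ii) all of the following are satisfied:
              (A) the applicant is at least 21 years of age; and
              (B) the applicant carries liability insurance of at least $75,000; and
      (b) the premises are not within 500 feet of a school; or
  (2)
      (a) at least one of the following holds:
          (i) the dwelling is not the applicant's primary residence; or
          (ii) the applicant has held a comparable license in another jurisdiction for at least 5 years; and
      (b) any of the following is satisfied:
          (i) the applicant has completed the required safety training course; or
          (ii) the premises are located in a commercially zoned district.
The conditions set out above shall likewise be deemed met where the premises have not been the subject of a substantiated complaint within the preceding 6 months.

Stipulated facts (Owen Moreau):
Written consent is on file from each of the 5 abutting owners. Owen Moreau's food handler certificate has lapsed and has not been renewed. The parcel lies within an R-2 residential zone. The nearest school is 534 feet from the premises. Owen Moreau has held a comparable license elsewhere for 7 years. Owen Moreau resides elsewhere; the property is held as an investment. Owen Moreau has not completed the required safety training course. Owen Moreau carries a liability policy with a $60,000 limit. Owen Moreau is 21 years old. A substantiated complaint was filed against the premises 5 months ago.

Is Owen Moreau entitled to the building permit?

No — denied.

(A) all abutters consent — met.
(B) food handler cert. — fails.
(i): T AND F → false.
(A) age ≥ 21 — satisfied.
(B) insurance ≥ $75,000 — not satisfied.
So (ii) is not satisfied (T AND F).
(a): F OR F → false.
(b) ≥500 ft from school — satisfied.
So (1) is not satisfied (F AND T).
(i) not (primary residence) — met.
(ii) prior license ≥ 5 yr — satisfied.
(a) = T OR T = true.
(i) safety training — fails.
(ii) commercially zoned — not met.
(b): F OR F → false.
So (2) is not satisfied (T AND F).
Overall = F OR F = false.
Exception (no complaint in 6 mo.) — not satisfied.
Result: main false OR exception false → false.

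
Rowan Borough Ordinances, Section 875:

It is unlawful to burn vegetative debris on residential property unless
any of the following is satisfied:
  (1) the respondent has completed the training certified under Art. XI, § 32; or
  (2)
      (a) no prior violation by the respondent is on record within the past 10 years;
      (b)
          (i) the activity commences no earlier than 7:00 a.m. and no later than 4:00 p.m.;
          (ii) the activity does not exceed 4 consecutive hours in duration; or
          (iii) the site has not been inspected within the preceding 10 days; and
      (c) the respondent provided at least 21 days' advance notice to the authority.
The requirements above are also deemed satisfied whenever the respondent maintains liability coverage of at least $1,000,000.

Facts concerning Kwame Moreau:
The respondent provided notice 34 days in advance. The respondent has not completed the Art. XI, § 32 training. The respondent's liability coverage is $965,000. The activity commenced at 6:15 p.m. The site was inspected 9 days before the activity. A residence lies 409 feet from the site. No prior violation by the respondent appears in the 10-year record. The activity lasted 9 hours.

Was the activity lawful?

(1) training certified — not met.
(a) no prior violation — met.
(i) start within hours — not met.
(ii) ≤ 4 hrs duration — not met.
(iii) not (site inspected) — not satisfied.
So (b) is not satisfied (F OR F OR F).
(c) ≥21 days' notice — holds.
(2) = T AND F AND T = false.
Overall: F OR F → false.
Exception (coverage ≥ $1,000,000) — not satisfied.
Result: main false OR exception false → false.

No — unlawful.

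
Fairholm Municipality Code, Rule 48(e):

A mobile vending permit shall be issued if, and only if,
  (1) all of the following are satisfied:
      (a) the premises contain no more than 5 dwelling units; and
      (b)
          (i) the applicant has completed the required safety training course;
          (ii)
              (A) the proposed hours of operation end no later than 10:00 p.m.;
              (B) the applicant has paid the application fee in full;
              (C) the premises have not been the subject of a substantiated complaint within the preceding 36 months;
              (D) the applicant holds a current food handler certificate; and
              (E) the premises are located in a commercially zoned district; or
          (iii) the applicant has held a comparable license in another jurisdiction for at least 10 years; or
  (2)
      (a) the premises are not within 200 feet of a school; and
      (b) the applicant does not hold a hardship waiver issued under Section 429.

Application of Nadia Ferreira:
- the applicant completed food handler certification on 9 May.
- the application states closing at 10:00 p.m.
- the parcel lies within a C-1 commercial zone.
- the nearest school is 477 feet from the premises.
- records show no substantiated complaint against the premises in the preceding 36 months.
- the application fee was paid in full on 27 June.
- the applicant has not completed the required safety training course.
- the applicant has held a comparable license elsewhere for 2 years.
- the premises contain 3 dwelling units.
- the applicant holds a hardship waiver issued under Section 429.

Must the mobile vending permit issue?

(a) ≤ 5 units — met.
(i) safety training — not met.
(A) closes by 10 p.m. — satisfied.
(B) fee paid — satisfied.
(C) no complaint in 36 mo. — satisfied.
(D) food handler cert. — satisfied.
(E) commercially zoned — holds.
(ii) = T AND T AND T AND T AND T = true.
(iii) prior license ≥ 10 yr — fails.
(b) = F OR T OR F = true.
So (1) is satisfied (T AND T).
(a) ≥200 ft from school — holds.
(b) not (hardship waiver) — fails.
(2): T AND F → false.
Overall = T OR F = true.

Yes — granted.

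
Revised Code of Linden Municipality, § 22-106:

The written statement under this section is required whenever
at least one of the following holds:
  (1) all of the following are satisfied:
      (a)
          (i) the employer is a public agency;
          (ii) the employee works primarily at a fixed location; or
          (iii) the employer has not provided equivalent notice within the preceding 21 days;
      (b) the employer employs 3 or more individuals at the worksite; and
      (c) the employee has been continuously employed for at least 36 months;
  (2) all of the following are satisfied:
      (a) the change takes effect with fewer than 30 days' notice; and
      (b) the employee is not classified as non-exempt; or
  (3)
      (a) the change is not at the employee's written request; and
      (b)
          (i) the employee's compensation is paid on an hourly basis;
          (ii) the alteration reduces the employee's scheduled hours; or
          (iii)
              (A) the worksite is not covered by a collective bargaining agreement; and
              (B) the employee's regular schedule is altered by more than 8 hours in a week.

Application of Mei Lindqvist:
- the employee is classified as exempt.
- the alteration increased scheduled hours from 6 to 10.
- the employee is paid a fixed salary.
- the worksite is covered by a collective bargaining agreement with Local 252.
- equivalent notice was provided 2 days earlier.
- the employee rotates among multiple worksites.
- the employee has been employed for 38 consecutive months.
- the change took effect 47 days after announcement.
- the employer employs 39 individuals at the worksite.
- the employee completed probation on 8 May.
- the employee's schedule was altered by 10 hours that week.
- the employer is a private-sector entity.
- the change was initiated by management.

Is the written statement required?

No — not required.

(i) public agency — not satisfied.
(ii) fixed location — fails.
(iii) no recent notice — not met.
(a) = F OR F OR F = false.
(b) ≥ 3 at site — holds.
(c) tenure ≥ 36 mo. — met.
So (1) is not satisfied (F AND T AND T).
(a) < 30 days' notice — fails.
(b) not (non-exempt) — met.
(2): F AND T → false.
(a) not employee-requested — met.
(i) hourly-paid — not satisfied.
(ii) hours reduced — fails.
(A) no CBA — not satisfied.
(B) schedule shift > 8h — satisfied.
(iii) = F AND T = false.
So (b) is not satisfied (F OR F OR F).
So (3) is not satisfied (T AND F).
Overall = F OR F OR F = false.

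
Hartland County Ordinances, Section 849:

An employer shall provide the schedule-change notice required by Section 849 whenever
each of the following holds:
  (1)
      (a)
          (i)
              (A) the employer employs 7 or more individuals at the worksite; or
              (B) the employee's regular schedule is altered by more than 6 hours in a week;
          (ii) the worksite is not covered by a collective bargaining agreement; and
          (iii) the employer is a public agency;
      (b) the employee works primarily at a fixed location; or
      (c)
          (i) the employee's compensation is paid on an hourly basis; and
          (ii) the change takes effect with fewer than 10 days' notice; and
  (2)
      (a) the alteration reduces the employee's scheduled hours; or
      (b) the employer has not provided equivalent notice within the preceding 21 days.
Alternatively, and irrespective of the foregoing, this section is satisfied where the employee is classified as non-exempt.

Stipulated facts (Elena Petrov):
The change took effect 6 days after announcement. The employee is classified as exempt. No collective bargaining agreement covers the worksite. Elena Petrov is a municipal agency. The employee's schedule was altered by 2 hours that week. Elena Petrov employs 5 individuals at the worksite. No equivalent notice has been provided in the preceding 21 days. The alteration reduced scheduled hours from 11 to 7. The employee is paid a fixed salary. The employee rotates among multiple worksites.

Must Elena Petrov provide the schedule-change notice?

No — not required.

(A) ≥ 7 at site — not satisfied.
(B) schedule shift > 6h — fails.
(i): F OR F → false.
(ii) no CBA — holds.
(iii) public agency — satisfied.
(a) = F AND T AND T = false.
(b) fixed location — fails.
(i) hourly-paid — fails.
(ii) < 10 days' notice — satisfied.
(c) = F AND T = false.
(1) = F OR F OR F = false.
(a) hours reduced — met.
(b) no recent notice — met.
(2): T OR T → true.
So Overall is not satisfied (F AND T).
Exception (non-exempt) — not satisfied.
Result: main false OR exception false → false.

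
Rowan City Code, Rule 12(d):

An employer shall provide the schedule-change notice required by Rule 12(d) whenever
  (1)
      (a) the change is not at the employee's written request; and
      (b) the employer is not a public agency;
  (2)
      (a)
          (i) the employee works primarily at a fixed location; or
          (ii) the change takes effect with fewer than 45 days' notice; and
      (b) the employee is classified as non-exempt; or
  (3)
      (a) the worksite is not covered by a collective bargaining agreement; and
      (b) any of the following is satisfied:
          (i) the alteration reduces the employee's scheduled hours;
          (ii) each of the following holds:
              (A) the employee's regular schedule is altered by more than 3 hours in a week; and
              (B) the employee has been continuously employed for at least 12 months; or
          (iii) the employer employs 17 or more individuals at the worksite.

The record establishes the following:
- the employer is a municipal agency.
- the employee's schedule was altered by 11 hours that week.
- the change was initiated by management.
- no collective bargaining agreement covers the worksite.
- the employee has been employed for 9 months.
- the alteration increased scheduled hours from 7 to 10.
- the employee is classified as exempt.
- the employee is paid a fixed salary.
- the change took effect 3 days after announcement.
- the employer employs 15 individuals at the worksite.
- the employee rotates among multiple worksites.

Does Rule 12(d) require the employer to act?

No — not required.

(a) not employee-requested — satisfied.
(b) not (public agency) — not satisfied.
So (1) is not satisfied (T AND F).
(i) fixed location — not met.
(ii) < 45 days' notice — met.
(a): F OR T → true.
(b) non-exempt — not met.
(2): T AND F → false.
(a) no CBA — holds.
(i) hours reduced — fails.
(A) schedule shift > 3h — met.
(B) tenure ≥ 12 mo. — not satisfied.
(ii): T AND F → false.
(iii) ≥ 17 at site — not satisfied.
So (b) is not satisfied (F OR F OR F).
(3) = T AND F = false.
So Overall is not satisfied (F OR F OR F).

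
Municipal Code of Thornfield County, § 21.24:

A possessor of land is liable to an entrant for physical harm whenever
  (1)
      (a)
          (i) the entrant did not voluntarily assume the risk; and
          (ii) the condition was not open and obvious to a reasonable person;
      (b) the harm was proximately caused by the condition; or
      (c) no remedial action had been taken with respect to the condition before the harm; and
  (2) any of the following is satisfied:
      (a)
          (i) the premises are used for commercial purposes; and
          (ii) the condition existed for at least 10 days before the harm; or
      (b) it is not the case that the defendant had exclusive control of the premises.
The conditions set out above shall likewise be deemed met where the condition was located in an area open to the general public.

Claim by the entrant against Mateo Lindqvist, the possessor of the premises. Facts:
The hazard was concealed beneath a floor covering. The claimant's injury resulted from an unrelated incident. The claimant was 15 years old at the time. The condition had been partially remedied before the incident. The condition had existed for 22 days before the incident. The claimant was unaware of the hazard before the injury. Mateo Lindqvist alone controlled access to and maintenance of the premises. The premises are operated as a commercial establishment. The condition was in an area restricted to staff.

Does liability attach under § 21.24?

Yes — liable.

(i) no assumed risk — met.
(ii) not open/obvious — holds.
So (a) is satisfied (T AND T).
(b) proximate cause — fails.
(c) no remedial action — not met.
So (1) is satisfied (T OR F OR F).
(i) commercial use — met.
(ii) condition ≥10 days old — holds.
(a) = T AND T = true.
(b) not (exclusive control) — fails.
(2) = T OR F = true.
So Overall is satisfied (T AND T).
Exception (public area) — not satisfied.
Result: main true OR exception false → true.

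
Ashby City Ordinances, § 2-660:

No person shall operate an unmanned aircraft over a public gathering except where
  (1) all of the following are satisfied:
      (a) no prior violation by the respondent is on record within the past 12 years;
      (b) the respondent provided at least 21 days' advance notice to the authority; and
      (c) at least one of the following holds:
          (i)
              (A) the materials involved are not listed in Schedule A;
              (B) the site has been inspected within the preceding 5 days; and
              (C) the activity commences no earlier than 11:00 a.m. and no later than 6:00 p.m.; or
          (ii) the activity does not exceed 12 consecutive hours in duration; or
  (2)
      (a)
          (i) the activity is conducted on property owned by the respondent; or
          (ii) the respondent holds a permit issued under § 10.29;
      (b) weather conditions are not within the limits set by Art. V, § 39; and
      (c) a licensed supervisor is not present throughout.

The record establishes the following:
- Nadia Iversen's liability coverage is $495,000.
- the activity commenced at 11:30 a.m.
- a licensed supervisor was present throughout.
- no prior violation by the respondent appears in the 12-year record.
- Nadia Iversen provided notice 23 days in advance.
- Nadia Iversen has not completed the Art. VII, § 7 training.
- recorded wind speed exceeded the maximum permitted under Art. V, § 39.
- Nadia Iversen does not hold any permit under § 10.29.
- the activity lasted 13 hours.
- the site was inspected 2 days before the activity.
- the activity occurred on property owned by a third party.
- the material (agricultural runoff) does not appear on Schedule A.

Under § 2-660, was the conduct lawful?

(a) no prior violation — met.
(b) ≥21 days' notice — satisfied.
(A) not (Schedule A material) — holds.
(B) site inspected — met.
(C) start within hours — met.
(i): T AND T AND T → true.
(ii) ≤ 12 hrs duration — not satisfied.
(c) = T OR F = true.
So (1) is satisfied (T AND T AND T).
(i) own property — not satisfied.
(ii) holds permit — not met.
So (a) is not satisfied (F OR F).
(b) not (weather ok) — met.
(c) not (supervisor present) — not met.
(2) = F AND T AND F = false.
Overall = T OR F = true.

Yes — lawful.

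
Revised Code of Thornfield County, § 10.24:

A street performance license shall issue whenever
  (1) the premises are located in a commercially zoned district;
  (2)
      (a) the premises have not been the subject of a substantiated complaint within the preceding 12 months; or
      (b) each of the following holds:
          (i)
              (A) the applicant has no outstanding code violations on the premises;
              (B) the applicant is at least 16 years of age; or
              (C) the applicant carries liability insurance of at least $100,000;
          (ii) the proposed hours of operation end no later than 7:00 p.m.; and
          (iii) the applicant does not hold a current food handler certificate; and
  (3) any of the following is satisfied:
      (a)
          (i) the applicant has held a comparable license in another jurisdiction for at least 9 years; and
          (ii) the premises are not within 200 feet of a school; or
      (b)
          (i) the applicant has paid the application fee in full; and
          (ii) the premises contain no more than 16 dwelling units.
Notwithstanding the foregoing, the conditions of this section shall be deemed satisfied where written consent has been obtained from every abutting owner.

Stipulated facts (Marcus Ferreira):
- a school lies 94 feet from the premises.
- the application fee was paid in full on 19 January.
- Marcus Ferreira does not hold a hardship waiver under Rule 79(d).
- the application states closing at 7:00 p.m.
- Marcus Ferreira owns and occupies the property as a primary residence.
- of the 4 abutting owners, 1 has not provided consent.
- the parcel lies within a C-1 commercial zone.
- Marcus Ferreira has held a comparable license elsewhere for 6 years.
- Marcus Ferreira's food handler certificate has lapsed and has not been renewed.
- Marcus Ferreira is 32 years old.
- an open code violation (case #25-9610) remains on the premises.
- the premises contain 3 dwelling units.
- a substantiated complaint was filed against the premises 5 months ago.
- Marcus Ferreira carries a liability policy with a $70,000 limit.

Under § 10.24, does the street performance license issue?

(1) commercially zoned — met.
(a) no complaint in 12 mo. — fails.
(A) no code violations — fails.
(B) age ≥ 16 — satisfied.
(C) insurance ≥ $100,000 — fails.
So (i) is satisfied (F OR T OR F).
(ii) closes by 7 p.m. — satisfied.
(iii) not (food handler cert.) — met.
So (b) is satisfied (T AND T AND T).
(2): F OR T → true.
(i) prior license ≥ 9 yr — not met.
(ii) ≥200 ft from school — not met.
(a): F AND F → false.
(i) fee paid — holds.
(ii) ≤ 16 units — satisfied.
(b): T AND T → true.
(3): F OR T → true.
Overall = T AND T AND T = true.
Exception (all abutters consent) — not satisfied.
Result: main true OR exception false → true.

Yes — granted.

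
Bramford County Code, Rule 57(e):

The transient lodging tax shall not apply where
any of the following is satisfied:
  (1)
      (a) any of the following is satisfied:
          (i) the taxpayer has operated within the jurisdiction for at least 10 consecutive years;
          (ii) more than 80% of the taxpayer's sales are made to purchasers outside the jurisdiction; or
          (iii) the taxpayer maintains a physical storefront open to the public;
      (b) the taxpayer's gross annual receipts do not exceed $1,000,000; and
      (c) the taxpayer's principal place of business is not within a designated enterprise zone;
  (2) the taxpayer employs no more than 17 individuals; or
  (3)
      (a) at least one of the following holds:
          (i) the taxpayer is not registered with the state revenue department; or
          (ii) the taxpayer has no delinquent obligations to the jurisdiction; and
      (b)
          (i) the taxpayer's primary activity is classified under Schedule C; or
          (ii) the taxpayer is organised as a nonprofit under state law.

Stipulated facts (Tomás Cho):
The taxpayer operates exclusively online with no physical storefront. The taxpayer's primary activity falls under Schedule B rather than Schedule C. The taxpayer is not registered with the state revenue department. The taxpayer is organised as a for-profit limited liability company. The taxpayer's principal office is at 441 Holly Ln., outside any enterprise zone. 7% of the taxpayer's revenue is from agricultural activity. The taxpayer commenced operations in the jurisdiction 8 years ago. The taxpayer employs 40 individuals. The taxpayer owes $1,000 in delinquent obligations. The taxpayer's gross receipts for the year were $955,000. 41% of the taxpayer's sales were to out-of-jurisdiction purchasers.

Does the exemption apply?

(i) ≥ 10 yrs in jurisdiction — not met.
(ii) >80% out-of-jur. sales — not met.
(iii) has storefront — fails.
(a): F OR F OR F → false.
(b) receipts ≤ $1,000,000 — met.
(c) not (in enterprise zone) — satisfied.
(1): F AND T AND T → false.
(2) ≤ 17 employees — not satisfied.
(i) not (state-registered) — holds.
(ii) no delinquency — not satisfied.
(a): T OR F → true.
(i) Schedule C activity — fails.
(ii) nonprofit — not met.
So (b) is not satisfied (F OR F).
(3) = T AND F = false.
So Overall is not satisfied (F OR F OR F).

No — not exempt.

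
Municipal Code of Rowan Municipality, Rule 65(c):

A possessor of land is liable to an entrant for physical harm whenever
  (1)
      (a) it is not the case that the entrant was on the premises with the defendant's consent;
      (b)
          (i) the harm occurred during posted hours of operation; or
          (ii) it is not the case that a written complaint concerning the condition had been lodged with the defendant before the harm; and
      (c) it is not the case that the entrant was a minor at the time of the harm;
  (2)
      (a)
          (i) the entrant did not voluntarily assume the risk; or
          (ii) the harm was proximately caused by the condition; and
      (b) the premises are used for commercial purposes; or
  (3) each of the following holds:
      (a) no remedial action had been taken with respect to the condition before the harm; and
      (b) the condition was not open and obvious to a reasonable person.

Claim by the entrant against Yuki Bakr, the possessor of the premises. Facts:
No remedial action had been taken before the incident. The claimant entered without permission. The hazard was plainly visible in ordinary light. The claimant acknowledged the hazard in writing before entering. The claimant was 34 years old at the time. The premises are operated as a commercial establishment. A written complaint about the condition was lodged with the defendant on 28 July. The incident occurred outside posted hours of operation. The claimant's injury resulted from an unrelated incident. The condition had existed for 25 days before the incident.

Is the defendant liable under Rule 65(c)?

(a) not (consent to enter) — holds.
(i) during posted hours — not satisfied.
(ii) not (complaint lodged) — fails.
(b) = F OR F = false.
(c) not (entrant a minor) — met.
(1): T AND F AND T → false.
(i) no assumed risk — not met.
(ii) proximate cause — not satisfied.
(a): F OR F → false.
(b) commercial use — satisfied.
(2): F AND T → false.
(a) no remedial action — satisfied.
(b) not open/obvious — not satisfied.
(3) = T AND F = false.
Overall: F OR F OR F → false.

No — not liable.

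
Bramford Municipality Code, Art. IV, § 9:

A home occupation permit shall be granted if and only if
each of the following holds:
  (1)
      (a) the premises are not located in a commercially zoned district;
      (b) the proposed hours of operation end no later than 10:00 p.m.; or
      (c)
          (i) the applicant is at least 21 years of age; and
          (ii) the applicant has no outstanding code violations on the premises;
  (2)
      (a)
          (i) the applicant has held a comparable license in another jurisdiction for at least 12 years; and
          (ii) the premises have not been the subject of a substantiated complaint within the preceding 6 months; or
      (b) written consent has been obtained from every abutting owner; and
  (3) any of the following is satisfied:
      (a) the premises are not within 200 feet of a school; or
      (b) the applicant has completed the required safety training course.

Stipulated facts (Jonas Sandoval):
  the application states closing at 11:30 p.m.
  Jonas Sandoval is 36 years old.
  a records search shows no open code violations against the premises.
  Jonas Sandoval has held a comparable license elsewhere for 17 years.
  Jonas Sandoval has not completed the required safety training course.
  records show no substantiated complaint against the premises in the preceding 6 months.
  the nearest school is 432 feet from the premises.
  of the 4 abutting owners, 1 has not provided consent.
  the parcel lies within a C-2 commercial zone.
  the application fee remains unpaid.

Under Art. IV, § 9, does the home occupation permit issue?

(a) not (commercially zoned) — not satisfied.
(b) closes by 10 p.m. — fails.
(i) age ≥ 21 — holds.
(ii) no code violations — met.
(c) = T AND T = true.
So (1) is satisfied (F OR F OR T).
(i) prior license ≥ 12 yr — holds.
(ii) no complaint in 6 mo. — holds.
(a): T AND T → true.
(b) all abutters consent — not satisfied.
(2): T OR F → true.
(a) ≥200 ft from school — satisfied.
(b) safety training — fails.
So (3) is satisfied (T OR F).
Overall: T AND T AND T → true.

Yes — granted.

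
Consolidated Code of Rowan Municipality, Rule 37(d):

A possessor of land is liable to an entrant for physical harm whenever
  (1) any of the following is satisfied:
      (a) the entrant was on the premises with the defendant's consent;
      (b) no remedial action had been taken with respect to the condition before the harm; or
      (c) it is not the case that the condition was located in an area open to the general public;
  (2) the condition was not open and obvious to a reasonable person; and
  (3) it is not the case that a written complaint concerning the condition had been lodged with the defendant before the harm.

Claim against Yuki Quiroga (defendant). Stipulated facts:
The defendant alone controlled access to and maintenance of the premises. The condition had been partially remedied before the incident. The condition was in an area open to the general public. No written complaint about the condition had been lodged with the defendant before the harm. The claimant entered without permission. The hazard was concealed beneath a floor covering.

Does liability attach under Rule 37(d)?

No — not liable.

(a) consent to enter — not satisfied.
(b) no remedial action — not satisfied.
(c) not (public area) — not met.
So (1) is not satisfied (F OR F OR F).
(2) not open/obvious — met.
(3) not (complaint lodged) — met.
Overall = F AND T AND T = false.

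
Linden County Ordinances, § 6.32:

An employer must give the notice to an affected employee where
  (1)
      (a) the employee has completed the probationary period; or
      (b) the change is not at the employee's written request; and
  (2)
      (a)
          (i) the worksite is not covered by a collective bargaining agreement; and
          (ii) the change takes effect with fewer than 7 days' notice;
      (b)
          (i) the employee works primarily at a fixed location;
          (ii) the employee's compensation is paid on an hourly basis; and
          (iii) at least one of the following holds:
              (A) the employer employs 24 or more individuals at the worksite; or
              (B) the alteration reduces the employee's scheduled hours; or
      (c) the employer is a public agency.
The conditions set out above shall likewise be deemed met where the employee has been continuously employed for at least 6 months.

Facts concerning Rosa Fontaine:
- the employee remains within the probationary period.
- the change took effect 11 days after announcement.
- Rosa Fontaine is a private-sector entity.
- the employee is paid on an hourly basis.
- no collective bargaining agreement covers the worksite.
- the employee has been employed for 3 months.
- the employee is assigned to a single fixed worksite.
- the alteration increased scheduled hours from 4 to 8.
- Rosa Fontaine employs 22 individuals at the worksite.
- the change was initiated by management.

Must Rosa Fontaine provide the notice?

No — not required.

(a) past probation — fails.
(b) not employee-requested — holds.
(1) = F OR T = true.
(i) no CBA — holds.
(ii) < 7 days' notice — not met.
So (a) is not satisfied (T AND F).
(i) fixed location — met.
(ii) hourly-paid — holds.
(A) ≥ 24 at site — not met.
(B) hours reduced — fails.
So (iii) is not satisfied (F OR F).
(b) = T AND T AND F = false.
(c) public agency — fails.
(2): F OR F OR F → false.
Overall = T AND F = false.
Exception (tenure ≥ 6 mo.) — not satisfied.
Result: main false OR exception false → false.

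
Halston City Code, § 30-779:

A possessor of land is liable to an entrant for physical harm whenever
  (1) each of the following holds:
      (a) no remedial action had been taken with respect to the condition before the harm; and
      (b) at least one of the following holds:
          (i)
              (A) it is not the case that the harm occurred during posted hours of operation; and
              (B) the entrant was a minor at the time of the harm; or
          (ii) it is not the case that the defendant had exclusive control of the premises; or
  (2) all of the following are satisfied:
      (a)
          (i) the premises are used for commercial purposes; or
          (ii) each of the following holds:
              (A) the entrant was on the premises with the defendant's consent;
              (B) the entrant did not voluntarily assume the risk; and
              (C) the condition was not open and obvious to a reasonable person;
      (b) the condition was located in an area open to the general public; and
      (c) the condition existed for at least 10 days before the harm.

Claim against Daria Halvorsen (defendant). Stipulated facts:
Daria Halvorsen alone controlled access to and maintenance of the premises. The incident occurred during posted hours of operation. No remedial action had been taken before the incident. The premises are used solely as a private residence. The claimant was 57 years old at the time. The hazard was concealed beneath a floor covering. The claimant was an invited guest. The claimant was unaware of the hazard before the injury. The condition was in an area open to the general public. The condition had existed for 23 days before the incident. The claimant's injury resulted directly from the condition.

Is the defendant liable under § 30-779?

(a) no remedial action — holds.
(A) not (during posted hours) — not satisfied.
(B) entrant a minor — not met.
So (i) is not satisfied (F AND F).
(ii) not (exclusive control) — not met.
So (b) is not satisfied (F OR F).
So (1) is not satisfied (T AND F).
(i) commercial use — not satisfied.
(A) consent to enter — met.
(B) no assumed risk — holds.
(C) not open/obvious — met.
(ii): T AND T AND T → true.
(a) = F OR T = true.
(b) public area — met.
(c) condition ≥10 days old — satisfied.
So (2) is satisfied (T AND T AND T).
Overall: F OR T → true.

Yes — liable.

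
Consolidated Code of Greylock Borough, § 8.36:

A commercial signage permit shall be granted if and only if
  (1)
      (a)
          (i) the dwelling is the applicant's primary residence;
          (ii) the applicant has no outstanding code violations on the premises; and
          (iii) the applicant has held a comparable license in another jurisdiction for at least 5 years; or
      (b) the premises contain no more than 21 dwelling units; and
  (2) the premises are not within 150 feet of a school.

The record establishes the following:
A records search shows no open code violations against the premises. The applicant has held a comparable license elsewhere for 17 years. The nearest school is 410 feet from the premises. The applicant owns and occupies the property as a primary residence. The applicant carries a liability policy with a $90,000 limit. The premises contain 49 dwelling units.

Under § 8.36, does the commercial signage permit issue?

Yes — granted.

(i) primary residence — satisfied.
(ii) no code violations — met.
(iii) prior license ≥ 5 yr — holds.
So (a) is satisfied (T AND T AND T).
(b) ≤ 21 units — fails.
So (1) is satisfied (T OR F).
(2) ≥150 ft from school — met.
So Overall is satisfied (T AND T).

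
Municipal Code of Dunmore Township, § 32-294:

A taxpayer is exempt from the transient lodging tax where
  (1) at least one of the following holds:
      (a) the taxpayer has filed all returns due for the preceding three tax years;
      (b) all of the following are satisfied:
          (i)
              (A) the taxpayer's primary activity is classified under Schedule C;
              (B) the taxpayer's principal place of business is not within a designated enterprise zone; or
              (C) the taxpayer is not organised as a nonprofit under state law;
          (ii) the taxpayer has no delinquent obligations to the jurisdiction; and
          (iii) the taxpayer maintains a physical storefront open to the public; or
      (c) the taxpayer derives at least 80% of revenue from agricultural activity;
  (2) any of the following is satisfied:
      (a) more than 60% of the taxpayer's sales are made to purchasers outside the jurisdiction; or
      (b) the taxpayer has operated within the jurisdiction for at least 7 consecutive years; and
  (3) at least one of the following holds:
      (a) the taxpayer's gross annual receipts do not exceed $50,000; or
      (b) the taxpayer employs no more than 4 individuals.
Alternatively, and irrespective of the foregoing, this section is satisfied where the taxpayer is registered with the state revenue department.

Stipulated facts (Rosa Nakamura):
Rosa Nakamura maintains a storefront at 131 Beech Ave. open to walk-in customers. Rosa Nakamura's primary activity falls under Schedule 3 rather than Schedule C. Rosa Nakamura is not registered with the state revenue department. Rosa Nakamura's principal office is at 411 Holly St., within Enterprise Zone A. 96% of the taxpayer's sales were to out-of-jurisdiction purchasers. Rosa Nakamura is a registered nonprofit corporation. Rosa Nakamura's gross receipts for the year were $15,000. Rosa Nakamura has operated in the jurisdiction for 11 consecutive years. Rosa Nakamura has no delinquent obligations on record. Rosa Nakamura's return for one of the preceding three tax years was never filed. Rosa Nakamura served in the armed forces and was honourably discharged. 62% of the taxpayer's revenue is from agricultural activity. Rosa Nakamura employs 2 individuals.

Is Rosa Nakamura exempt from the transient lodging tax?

(a) returns current — not satisfied.
(A) Schedule C activity — not met.
(B) not (in enterprise zone) — not met.
(C) not (nonprofit) — not satisfied.
(i) = F OR F OR F = false.
(ii) no delinquency — holds.
(iii) has storefront — satisfied.
(b) = F AND T AND T = false.
(c) ≥80% agricultural — not satisfied.
(1) = F OR F OR F = false.
(a) >60% out-of-jur. sales — holds.
(b) ≥ 7 yrs in jurisdiction — met.
So (2) is satisfied (T OR T).
(a) receipts ≤ $50,000 — holds.
(b) ≤ 4 employees — holds.
(3) = T OR T = true.
Overall: F AND T AND T → false.
Exception (state-registered) — not satisfied.
Result: main false OR exception false → false.

No — not exempt.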